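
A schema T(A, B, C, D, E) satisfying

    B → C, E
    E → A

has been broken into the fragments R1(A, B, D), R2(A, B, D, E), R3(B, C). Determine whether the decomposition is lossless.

Chase test. Columns are A, B, C, D, E; row i has aⱼ where attribute j ∈ Ri, else bᵢⱼ.
Initial tableau (one row per fragment):
  row 1: a1 a2 b13 a4 b15
  row 2: a1 a2 b23 a4 a5
  row 3: b31 a2 a3 b34 b35
Rows 1 and 2 agree on B; apply B→C, E and equate their C, E entries.
Rows 1 and 3 agree on B; apply B→C, E and equate their C, E entries.
Rows 1 and 3 agree on E; apply E→A and equate their A entries.
Row 1 is now all distinguished symbols — the join is lossless.

Yes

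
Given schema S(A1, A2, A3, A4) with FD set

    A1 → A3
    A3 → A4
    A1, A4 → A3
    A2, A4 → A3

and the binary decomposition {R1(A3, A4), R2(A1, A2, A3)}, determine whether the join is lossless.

Yes

Common attributes: R1 ∩ R2 = {A3}.
Closure of {A3}: A3 → A4 applies, adding A4. So (A3)⁺ = {A3, A4}.
This closure contains every attribute of R1, so R1 ∩ R2 → R1. The join is lossless.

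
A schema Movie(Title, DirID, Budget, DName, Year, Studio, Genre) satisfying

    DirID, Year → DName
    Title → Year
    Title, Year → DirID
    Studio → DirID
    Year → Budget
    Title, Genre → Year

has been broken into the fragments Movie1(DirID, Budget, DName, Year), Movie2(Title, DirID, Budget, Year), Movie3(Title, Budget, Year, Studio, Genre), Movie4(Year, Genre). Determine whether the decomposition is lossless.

Yes

Chase test. Columns are Title, DirID, Budget, DName, Year, Studio, Genre; row i has aⱼ where attribute j ∈ Moviei, else bᵢⱼ.
Initial tableau (one row per fragment):
  row 1: b11 a2 a3 a4 a5 b16 b17
  row 2: a1 a2 a3 b24 a5 b26 b27
  row 3: a1 b32 a3 b34 a5 a6 a7
  row 4: b41 b42 b43 b44 a5 b46 a7
Rows 1 and 2 agree on DirID, Year; apply DirID, Year→DName and equate their DName entries.
Rows 2 and 3 agree on Title, Year; apply Title, Year→DirID and equate their DirID entries.
Rows 1 and 4 agree on Year; apply Year→Budget and equate their Budget entries.
Rows 1 and 3 agree on DirID, Year; apply DirID, Year→DName and equate their DName entries.
Row 3 is now all distinguished symbols — the join is lossless.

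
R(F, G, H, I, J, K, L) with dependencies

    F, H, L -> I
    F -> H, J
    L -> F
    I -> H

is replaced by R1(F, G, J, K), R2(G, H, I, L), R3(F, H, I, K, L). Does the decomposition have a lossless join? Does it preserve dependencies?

lossy but dependency-preserving

Lossless test (chase): Rows 1 and 3 agree on F; apply F→H, J and equate their H, J entries. Rows 2 and 3 agree on L; apply L→F and equate their F entries. Rows 1 and 2 agree on F; apply F→H, J and equate their H, J entries. No row becomes fully distinguished — the join is lossy.
Dependency preservation: F → H, J is not contained in any single fragment, but the restricted closure of its left-hand side across the fragments still reaches the right-hand side; the remaining FDs each lie inside some fragment. All dependencies are preserved.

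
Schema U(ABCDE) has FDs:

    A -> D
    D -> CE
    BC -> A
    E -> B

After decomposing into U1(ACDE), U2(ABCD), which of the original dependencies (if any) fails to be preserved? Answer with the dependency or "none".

Check E → B: no single fragment contains all of {BE}, and the restricted closure of {E} across the fragments never reaches {B}.
A → D is preserved.
D → CE is preserved.
BC → A is preserved.

E -> B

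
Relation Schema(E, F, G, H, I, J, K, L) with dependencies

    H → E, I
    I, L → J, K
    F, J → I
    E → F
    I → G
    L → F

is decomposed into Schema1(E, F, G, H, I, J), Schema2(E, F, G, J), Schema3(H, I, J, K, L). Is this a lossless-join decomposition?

Chase test. Columns are E, F, G, H, I, J, K, L; row i has aⱼ where attribute j ∈ Schemai, else bᵢⱼ.
Initial tableau (one row per fragment):
  row 1: a1 a2 a3 a4 a5 a6 b17 b18
  row 2: a1 a2 a3 b24 b25 a6 b27 b28
  row 3: b31 b32 b33 a4 a5 a6 a7 a8
Rows 1 and 3 agree on H; apply H→E, I and equate their E, I entries.
Rows 1 and 2 agree on F, J; apply F, J→I and equate their I entries.
Rows 1 and 3 agree on E; apply E→F and equate their F entries.
Rows 1 and 3 agree on I; apply I→G and equate their G entries.
Row 3 is now all distinguished symbols — the join is lossless.

Yes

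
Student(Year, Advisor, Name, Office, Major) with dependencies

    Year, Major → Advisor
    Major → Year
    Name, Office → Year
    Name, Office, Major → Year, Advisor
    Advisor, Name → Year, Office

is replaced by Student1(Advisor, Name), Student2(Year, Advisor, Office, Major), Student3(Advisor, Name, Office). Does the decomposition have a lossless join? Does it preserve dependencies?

lossy and not dependency-preserving

Lossless test (chase): Rows 1 and 3 agree on Advisor, Name; apply Advisor, Name→Year, Office and equate their Year, Office entries. No row becomes fully distinguished — the join is lossy.
Dependency preservation: the restricted closure of {Name, Office} across the fragments never reaches {Year}, so Name, Office → Year cannot be enforced without a join — not preserved.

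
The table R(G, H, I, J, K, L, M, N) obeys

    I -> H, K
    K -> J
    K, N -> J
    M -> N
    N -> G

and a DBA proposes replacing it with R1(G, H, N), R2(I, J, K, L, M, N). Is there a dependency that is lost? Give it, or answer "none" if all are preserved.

Check I → H, K: no single fragment contains all of {H, I, K}, and the restricted closure of {I} across the fragments never reaches {H, K}.
K → J is preserved.
K, N → J is preserved.
M → N is preserved.
N → G is preserved.

I -> H, K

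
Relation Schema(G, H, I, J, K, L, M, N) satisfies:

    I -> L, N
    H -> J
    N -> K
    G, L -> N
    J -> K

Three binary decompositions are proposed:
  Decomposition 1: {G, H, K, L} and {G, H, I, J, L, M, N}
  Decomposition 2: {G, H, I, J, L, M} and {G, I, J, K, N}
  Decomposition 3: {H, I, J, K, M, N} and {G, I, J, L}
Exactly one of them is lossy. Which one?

Decomposition 3

Decomposition 1: common = {G, H, L}, closure = {G, H, J, K, L, N} → lossless.
Decomposition 2: common = {G, I, J}, closure = {G, I, J, K, L, N} → lossless.
Decomposition 3: common = {I, J}, closure = {I, J, K, L, N} → lossy.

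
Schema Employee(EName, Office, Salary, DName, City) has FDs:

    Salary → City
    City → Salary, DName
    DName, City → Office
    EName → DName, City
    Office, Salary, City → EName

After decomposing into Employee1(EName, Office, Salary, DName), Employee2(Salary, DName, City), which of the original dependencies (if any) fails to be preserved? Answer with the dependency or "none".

Salary → City lies within Employee2.
City → Salary, DName lies within Employee2.
DName, City → Office: restricted closure across fragments reaches Office.
EName → DName, City: restricted closure across fragments reaches DName, City.
Office, Salary, City → EName: restricted closure across fragments reaches EName.
Every dependency is enforceable on the fragments, so the decomposition is dependency-preserving.

none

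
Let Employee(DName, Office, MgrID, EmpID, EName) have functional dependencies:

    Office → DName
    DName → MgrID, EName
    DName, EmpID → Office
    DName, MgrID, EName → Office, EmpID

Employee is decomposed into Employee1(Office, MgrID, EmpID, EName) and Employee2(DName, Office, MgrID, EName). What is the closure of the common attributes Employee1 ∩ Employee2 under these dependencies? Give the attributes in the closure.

DName, Office, MgrID, EmpID, EName

Employee1 ∩ Employee2 = {Office, MgrID, EName}.
Office → DName applies, adding DName
DName, MgrID, EName → Office, EmpID applies, adding EmpID
Closure: {DName, Office, MgrID, EmpID, EName}.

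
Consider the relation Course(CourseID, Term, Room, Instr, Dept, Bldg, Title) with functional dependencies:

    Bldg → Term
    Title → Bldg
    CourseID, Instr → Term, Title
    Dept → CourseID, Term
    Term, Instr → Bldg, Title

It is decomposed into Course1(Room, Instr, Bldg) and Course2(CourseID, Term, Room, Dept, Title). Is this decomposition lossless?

No

Common attributes: Course1 ∩ Course2 = {Room}.
No dependency enlarges {Room}, so (Room)⁺ = {Room}.
The closure contains neither all of Course1 = {Room, Instr, Bldg} nor all of Course2 = {CourseID, Term, Room, Dept, Title}, so the common attributes are not a superkey of either fragment. The join is lossy.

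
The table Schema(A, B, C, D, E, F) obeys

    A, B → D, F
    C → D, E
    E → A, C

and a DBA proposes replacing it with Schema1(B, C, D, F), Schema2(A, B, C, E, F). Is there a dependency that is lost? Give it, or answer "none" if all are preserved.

A, B → D, F

Check A, B → D, F: no single fragment contains all of {A, B, D, F}, and the restricted closure of {A, B} across the fragments never reaches {D, F}.
C → D, E is preserved.
E → A, C is preserved.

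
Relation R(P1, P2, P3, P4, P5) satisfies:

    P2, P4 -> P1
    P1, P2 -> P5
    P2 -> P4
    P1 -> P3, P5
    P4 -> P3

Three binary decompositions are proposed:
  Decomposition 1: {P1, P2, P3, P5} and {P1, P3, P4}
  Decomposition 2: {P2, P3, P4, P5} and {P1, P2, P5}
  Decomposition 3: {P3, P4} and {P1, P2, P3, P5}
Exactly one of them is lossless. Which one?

Decomposition 2

Decomposition 1: common = {P1, P3}, closure = {P1, P3, P5} → lossy.
Decomposition 2: common = {P2, P5}, closure = {P1, P2, P3, P4, P5} → lossless.
Decomposition 3: common = {P3}, closure = {P3} → lossy.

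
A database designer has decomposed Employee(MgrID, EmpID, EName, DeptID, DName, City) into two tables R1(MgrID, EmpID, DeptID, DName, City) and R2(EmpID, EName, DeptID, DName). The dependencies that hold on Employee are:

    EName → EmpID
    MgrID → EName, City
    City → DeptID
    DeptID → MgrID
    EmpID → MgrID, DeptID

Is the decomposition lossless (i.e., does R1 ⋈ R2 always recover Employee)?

Yes

Common attributes: R1 ∩ R2 = {EmpID, DeptID, DName}.
Closure of {EmpID, DeptID, DName}: DeptID → MgrID applies, adding MgrID; MgrID → EName, City applies, adding EName, City. So (EmpID, DeptID, DName)⁺ = {MgrID, EmpID, EName, DeptID, DName, City}.
This closure contains every attribute of R1, so R1 ∩ R2 → R1. The join is lossless.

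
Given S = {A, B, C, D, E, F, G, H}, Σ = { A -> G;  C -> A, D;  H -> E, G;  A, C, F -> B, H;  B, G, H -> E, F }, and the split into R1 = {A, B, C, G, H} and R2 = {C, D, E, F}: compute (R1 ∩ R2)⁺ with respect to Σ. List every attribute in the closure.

R1 ∩ R2 = {C}.
C → A, D applies, adding A, D
A → G applies, adding G
Closure: {A, C, D, G}.

A, C, D, G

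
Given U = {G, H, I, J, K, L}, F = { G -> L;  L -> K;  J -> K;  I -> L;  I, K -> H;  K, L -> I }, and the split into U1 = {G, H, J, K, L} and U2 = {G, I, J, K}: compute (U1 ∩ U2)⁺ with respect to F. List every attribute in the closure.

U1 ∩ U2 = {G, J, K}.
G → L applies, adding L
K, L → I applies, adding I
I, K → H applies, adding H
Closure: {G, H, I, J, K, L}.

G, H, I, J, K, L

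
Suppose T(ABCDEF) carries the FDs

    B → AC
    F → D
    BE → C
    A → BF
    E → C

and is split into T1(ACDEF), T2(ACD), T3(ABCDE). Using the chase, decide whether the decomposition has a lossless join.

Chase test. Columns are ABCDEF; row i has aⱼ where attribute j ∈ Ti, else bᵢⱼ.
Initial tableau (one row per fragment):
  row 1: a1 b12 a3 a4 a5 a6
  row 2: a1 b22 a3 a4 b25 b26
  row 3: a1 a2 a3 a4 a5 b36
Rows 1 and 2 agree on A; apply A→BF and equate their BF entries.
Rows 1 and 3 agree on A; apply A→BF and equate their BF entries.
Row 1 is now all distinguished symbols — the join is lossless.

Yes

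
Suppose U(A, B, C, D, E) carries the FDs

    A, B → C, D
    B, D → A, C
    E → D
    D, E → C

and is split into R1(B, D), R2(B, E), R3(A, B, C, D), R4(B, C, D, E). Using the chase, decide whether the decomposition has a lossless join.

Yes

Chase test. Columns are A, B, C, D, E; row i has aⱼ where attribute j ∈ Ri, else bᵢⱼ.
Initial tableau (one row per fragment):
  row 1: b11 a2 b13 a4 b15
  row 2: b21 a2 b23 b24 a5
  row 3: a1 a2 a3 a4 b35
  row 4: b41 a2 a3 a4 a5
Rows 1 and 3 agree on B, D; apply B, D→A, C and equate their A, C entries.
Rows 1 and 4 agree on B, D; apply B, D→A, C and equate their A, C entries.
Rows 2 and 4 agree on E; apply E→D and equate their D entries.
Rows 2 and 4 agree on D, E; apply D, E→C and equate their C entries.
Rows 1 and 2 agree on B, D; apply B, D→A, C and equate their A, C entries.
Row 2 is now all distinguished symbols — the join is lossless.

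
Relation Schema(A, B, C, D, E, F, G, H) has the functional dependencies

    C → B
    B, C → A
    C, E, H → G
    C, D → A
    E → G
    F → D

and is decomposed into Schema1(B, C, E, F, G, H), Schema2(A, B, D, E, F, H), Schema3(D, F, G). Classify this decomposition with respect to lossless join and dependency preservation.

Lossless test (chase): Rows 1 and 2 agree on E; apply E→G and equate their G entries. Rows 1 and 2 agree on F; apply F→D and equate their D entries. No row becomes fully distinguished — the join is lossy.
Dependency preservation: the restricted closure of {B, C} across the fragments never reaches {A}, so B, C → A cannot be enforced without a join — not preserved.

lossy and not dependency-preserving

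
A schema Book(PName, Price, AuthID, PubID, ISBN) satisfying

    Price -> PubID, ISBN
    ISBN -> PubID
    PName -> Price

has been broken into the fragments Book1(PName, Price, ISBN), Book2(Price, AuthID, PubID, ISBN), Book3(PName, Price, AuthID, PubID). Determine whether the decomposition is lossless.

Yes

Chase test. Columns are PName, Price, AuthID, PubID, ISBN; row i has aⱼ where attribute j ∈ Booki, else bᵢⱼ.
Initial tableau (one row per fragment):
  row 1: a1 a2 b13 b14 a5
  row 2: b21 a2 a3 a4 a5
  row 3: a1 a2 a3 a4 b35
Rows 1 and 2 agree on Price; apply Price→PubID, ISBN and equate their PubID, ISBN entries.
Rows 1 and 3 agree on Price; apply Price→PubID, ISBN and equate their PubID, ISBN entries.
Row 3 is now all distinguished symbols — the join is lossless.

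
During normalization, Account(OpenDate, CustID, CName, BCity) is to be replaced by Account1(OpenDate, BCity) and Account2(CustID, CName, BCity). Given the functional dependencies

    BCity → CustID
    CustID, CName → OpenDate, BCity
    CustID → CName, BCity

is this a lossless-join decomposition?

Common attributes: Account1 ∩ Account2 = {BCity}.
Closure of {BCity}: BCity → CustID applies, adding CustID; CustID → CName, BCity applies, adding CName; CustID, CName → OpenDate, BCity applies, adding OpenDate. So (BCity)⁺ = {OpenDate, CustID, CName, BCity}.
This closure contains every attribute of Account1, so Account1 ∩ Account2 → Account1. The join is lossless.

Yes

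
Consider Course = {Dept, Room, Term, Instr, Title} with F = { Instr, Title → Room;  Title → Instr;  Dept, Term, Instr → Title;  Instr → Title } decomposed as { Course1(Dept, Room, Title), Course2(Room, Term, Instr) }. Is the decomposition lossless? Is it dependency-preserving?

lossy and not dependency-preserving

Lossless test: (Room)⁺ = {Room}, which is a superkey of neither fragment — lossy.
Dependency preservation: the restricted closure of {Title} across the fragments never reaches {Instr}, so Title → Instr cannot be enforced without a join — not preserved.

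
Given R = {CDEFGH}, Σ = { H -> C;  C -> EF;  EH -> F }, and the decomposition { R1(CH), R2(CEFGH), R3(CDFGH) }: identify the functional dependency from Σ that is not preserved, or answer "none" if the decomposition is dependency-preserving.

none

H → C lies within R1.
C → EF lies within R2.
EH → F lies within R2.
Every dependency is enforceable on the fragments, so the decomposition is dependency-preserving.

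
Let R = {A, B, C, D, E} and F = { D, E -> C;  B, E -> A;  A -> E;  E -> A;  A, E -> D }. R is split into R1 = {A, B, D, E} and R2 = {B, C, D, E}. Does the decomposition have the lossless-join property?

Yes

Common attributes: R1 ∩ R2 = {B, D, E}.
Closure of {B, D, E}: D, E → C applies, adding C; B, E → A applies, adding A. So (B, D, E)⁺ = {A, B, C, D, E}.
This closure contains every attribute of R1, so R1 ∩ R2 → R1. The join is lossless.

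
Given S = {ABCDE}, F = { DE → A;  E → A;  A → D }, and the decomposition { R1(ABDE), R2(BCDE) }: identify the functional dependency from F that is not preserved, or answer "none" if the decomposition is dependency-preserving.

DE → A lies within R1.
E → A lies within R1.
A → D lies within R1.
Every dependency is enforceable on the fragments, so the decomposition is dependency-preserving.

none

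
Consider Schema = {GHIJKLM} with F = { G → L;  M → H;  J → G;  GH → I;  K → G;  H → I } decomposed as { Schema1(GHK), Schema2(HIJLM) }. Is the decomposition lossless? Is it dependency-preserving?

lossy and not dependency-preserving

Lossless test: (H)⁺ = {HI}, which is a superkey of neither fragment — lossy.
Dependency preservation: the restricted closure of {G} across the fragments never reaches {L}, so G → L cannot be enforced without a join — not preserved.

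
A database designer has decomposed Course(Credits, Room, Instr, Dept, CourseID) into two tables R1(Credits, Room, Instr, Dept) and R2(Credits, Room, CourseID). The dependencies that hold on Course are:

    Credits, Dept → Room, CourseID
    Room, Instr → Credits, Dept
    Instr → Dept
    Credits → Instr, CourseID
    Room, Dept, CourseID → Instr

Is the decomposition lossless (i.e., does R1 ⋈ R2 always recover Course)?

Common attributes: R1 ∩ R2 = {Credits, Room}.
Closure of {Credits, Room}: Credits → Instr, CourseID applies, adding Instr, CourseID; Room, Instr → Credits, Dept applies, adding Dept. So (Credits, Room)⁺ = {Credits, Room, Instr, Dept, CourseID}.
This closure contains every attribute of R1, so R1 ∩ R2 → R1. The join is lossless.

Yes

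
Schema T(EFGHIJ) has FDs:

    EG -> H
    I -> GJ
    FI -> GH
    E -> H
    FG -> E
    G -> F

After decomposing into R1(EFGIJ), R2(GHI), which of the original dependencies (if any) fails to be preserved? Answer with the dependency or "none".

Check E → H: no single fragment contains all of {EH}, and the restricted closure of {E} across the fragments never reaches {H}.
EG → H is preserved.
I → GJ is preserved.
FI → GH is preserved.
FG → E is preserved.
G → F is preserved.

E -> H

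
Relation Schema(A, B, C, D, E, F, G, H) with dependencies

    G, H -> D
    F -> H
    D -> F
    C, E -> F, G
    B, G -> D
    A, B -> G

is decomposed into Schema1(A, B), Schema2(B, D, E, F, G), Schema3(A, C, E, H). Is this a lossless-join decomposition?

Chase test. Columns are A, B, C, D, E, F, G, H; row i has aⱼ where attribute j ∈ Schemai, else bᵢⱼ.
Initial tableau (one row per fragment):
  row 1: a1 a2 b13 b14 b15 b16 b17 b18
  row 2: b21 a2 b23 a4 a5 a6 a7 b28
  row 3: a1 b32 a3 b34 a5 b36 b37 a8
No row becomes fully distinguished — the join is lossy.

No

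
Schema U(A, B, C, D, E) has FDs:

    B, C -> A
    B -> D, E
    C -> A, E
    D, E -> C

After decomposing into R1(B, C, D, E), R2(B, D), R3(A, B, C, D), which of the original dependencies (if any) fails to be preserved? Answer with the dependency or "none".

none

B, C → A lies within R3.
B → D, E lies within R1.
C → A, E: restricted closure across fragments reaches A, E.
D, E → C lies within R1.
Every dependency is enforceable on the fragments, so the decomposition is dependency-preserving.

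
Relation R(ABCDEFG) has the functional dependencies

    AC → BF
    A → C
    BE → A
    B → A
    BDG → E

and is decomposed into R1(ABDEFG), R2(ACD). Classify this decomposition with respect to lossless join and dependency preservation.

lossless and dependency-preserving

Lossless test: (AD)⁺ = {ABCDF}, which contains all of one fragment — lossless.
Dependency preservation: AC → BF is not contained in any single fragment, but the restricted closure of its left-hand side across the fragments still reaches the right-hand side; the remaining FDs each lie inside some fragment. All dependencies are preserved.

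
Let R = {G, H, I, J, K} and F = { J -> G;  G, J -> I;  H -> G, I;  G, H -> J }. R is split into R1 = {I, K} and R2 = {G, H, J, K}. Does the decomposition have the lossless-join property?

Common attributes: R1 ∩ R2 = {K}.
No dependency enlarges {K}, so (K)⁺ = {K}.
The closure contains neither all of R1 = {I, K} nor all of R2 = {G, H, J, K}, so the common attributes are not a superkey of either fragment. The join is lossy.

No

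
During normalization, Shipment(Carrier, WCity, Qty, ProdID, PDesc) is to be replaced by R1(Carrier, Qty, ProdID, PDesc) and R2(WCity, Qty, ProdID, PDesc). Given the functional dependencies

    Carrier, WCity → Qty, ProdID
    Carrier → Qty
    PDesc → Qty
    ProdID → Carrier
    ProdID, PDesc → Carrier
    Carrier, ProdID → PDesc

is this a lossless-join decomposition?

Yes

Common attributes: R1 ∩ R2 = {Qty, ProdID, PDesc}.
Closure of {Qty, ProdID, PDesc}: ProdID → Carrier applies, adding Carrier. So (Qty, ProdID, PDesc)⁺ = {Carrier, Qty, ProdID, PDesc}.
This closure contains every attribute of R1, so R1 ∩ R2 → R1. The join is lossless.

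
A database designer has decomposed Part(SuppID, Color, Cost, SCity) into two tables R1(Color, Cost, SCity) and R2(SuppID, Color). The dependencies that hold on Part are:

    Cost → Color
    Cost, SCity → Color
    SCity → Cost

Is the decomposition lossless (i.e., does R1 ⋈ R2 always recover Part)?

Common attributes: R1 ∩ R2 = {Color}.
No dependency enlarges {Color}, so (Color)⁺ = {Color}.
The closure contains neither all of R1 = {Color, Cost, SCity} nor all of R2 = {SuppID, Color}, so the common attributes are not a superkey of either fragment. The join is lossy.

No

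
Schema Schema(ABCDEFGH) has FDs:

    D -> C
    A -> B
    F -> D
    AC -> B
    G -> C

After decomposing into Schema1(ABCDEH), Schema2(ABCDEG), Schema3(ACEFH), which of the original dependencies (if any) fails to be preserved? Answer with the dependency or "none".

F -> D

Check F → D: no single fragment contains all of {DF}, and the restricted closure of {F} across the fragments never reaches {D}.
D → C is preserved.
A → B is preserved.
AC → B is preserved.
G → C is preserved.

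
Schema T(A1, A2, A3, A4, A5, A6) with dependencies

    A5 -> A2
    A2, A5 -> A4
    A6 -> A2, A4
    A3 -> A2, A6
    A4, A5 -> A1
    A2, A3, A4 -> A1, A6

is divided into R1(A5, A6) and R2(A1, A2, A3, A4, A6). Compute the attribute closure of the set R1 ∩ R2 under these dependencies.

A2, A4, A6

R1 ∩ R2 = {A6}.
A6 → A2, A4 applies, adding A2, A4
Closure: {A2, A4, A6}.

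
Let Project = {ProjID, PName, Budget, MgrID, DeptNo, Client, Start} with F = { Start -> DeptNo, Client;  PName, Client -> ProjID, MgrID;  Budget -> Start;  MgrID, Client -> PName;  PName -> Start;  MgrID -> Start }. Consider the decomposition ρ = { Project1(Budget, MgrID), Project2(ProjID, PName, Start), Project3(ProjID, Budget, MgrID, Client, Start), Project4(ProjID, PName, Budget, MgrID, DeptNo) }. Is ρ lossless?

Chase test. Columns are ProjID, PName, Budget, MgrID, DeptNo, Client, Start; row i has aⱼ where attribute j ∈ Projecti, else bᵢⱼ.
Initial tableau (one row per fragment):
  row 1: b11 b12 a3 a4 b15 b16 b17
  row 2: a1 a2 b23 b24 b25 b26 a7
  row 3: a1 b32 a3 a4 b35 a6 a7
  row 4: a1 a2 a3 a4 a5 b46 b47
Rows 2 and 3 agree on Start; apply Start→DeptNo, Client and equate their DeptNo, Client entries.
Rows 1 and 3 agree on Budget; apply Budget→Start and equate their Start entries.
Rows 1 and 4 agree on Budget; apply Budget→Start and equate their Start entries.
Rows 1 and 2 agree on Start; apply Start→DeptNo, Client and equate their DeptNo, Client entries.
Rows 1 and 4 agree on Start; apply Start→DeptNo, Client and equate their DeptNo, Client entries.
Rows 2 and 4 agree on PName, Client; apply PName, Client→ProjID, MgrID and equate their ProjID, MgrID entries.
Rows 1 and 2 agree on MgrID, Client; apply MgrID, Client→PName and equate their PName entries.
Rows 1 and 3 agree on MgrID, Client; apply MgrID, Client→PName and equate their PName entries.
Rows 1 and 2 agree on PName, Client; apply PName, Client→ProjID, MgrID and equate their ProjID, MgrID entries.
Row 1 is now all distinguished symbols — the join is lossless.

Yes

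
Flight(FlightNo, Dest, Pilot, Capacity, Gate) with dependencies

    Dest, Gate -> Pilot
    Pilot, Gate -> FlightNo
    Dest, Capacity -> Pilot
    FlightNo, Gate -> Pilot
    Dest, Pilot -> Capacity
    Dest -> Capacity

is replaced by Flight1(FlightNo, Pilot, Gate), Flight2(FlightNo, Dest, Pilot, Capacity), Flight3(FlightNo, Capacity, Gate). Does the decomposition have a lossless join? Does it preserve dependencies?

Lossless test (chase): Rows 1 and 3 agree on FlightNo, Gate; apply FlightNo, Gate→Pilot and equate their Pilot entries. No row becomes fully distinguished — the join is lossy.
Dependency preservation: Dest, Gate → Pilot is not contained in any single fragment, but the restricted closure of its left-hand side across the fragments still reaches the right-hand side; the remaining FDs each lie inside some fragment. All dependencies are preserved.

lossy but dependency-preserving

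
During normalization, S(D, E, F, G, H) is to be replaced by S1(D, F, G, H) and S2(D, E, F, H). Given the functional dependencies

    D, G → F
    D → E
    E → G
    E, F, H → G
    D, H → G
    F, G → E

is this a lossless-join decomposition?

Yes

Common attributes: S1 ∩ S2 = {D, F, H}.
Closure of {D, F, H}: D → E applies, adding E; E → G applies, adding G. So (D, F, H)⁺ = {D, E, F, G, H}.
This closure contains every attribute of S1, so S1 ∩ S2 → S1. The join is lossless.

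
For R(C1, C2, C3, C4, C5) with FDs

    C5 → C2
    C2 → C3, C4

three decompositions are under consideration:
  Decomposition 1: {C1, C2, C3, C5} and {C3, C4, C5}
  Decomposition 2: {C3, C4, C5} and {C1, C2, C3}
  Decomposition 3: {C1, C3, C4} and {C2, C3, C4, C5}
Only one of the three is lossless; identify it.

Decomposition 1

Decomposition 1: common = {C3, C5}, closure = {C2, C3, C4, C5} → lossless.
Decomposition 2: common = {C3}, closure = {C3} → lossy.
Decomposition 3: common = {C3, C4}, closure = {C3, C4} → lossy.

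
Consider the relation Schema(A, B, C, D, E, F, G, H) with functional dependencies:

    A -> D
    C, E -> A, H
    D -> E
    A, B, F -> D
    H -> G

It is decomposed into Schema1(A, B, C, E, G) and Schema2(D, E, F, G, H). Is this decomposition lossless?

No

Common attributes: Schema1 ∩ Schema2 = {E, G}.
No dependency enlarges {E, G}, so (E, G)⁺ = {E, G}.
The closure contains neither all of Schema1 = {A, B, C, E, G} nor all of Schema2 = {D, E, F, G, H}, so the common attributes are not a superkey of either fragment. The join is lossy.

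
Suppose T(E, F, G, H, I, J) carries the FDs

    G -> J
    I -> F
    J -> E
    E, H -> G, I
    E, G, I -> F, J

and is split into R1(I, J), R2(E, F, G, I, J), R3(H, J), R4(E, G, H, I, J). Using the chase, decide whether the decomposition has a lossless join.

Chase test. Columns are E, F, G, H, I, J; row i has aⱼ where attribute j ∈ Ri, else bᵢⱼ.
Initial tableau (one row per fragment):
  row 1: b11 b12 b13 b14 a5 a6
  row 2: a1 a2 a3 b24 a5 a6
  row 3: b31 b32 b33 a4 b35 a6
  row 4: a1 b42 a3 a4 a5 a6
Rows 1 and 2 agree on I; apply I→F and equate their F entries.
Rows 1 and 4 agree on I; apply I→F and equate their F entries.
Rows 1 and 2 agree on J; apply J→E and equate their E entries.
Rows 1 and 3 agree on J; apply J→E and equate their E entries.
Rows 3 and 4 agree on E, H; apply E, H→G, I and equate their G, I entries.
Rows 2 and 3 agree on E, G, I; apply E, G, I→F, J and equate their F, J entries.
Row 3 is now all distinguished symbols — the join is lossless.

Yes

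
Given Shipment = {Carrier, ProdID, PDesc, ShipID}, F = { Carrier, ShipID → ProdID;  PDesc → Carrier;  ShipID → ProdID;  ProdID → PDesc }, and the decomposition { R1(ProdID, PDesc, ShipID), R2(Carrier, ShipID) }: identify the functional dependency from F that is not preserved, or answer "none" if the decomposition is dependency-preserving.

PDesc → Carrier

Check PDesc → Carrier: no single fragment contains all of {Carrier, PDesc}, and the restricted closure of {PDesc} across the fragments never reaches {Carrier}.
Carrier, ShipID → ProdID is preserved.
ShipID → ProdID is preserved.
ProdID → PDesc is preserved.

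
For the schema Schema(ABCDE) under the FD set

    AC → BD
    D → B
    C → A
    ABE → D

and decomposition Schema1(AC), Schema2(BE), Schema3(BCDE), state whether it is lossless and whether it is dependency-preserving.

Lossless test (chase): Rows 1 and 3 agree on C; apply C→A and equate their A entries. Rows 1 and 3 agree on AC; apply AC→BD and equate their BD entries. Row 3 is now all distinguished symbols — the join is lossless.
Dependency preservation: the restricted closure of {ABE} across the fragments never reaches {D}, so ABE → D cannot be enforced without a join — not preserved.

lossless but not dependency-preserving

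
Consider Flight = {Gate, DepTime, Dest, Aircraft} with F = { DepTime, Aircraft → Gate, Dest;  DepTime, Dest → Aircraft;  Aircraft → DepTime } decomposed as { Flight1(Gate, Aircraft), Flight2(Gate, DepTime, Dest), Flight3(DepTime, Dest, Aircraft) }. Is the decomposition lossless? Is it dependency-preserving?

Lossless test (chase): Rows 2 and 3 agree on DepTime, Dest; apply DepTime, Dest→Aircraft and equate their Aircraft entries. Rows 1 and 2 agree on Aircraft; apply Aircraft→DepTime and equate their DepTime entries. Rows 1 and 2 agree on DepTime, Aircraft; apply DepTime, Aircraft→Gate, Dest and equate their Gate, Dest entries. Rows 1 and 3 agree on DepTime, Aircraft; apply DepTime, Aircraft→Gate, Dest and equate their Gate, Dest entries. Row 1 is now all distinguished symbols — the join is lossless.
Dependency preservation: DepTime, Aircraft → Gate, Dest is not contained in any single fragment, but the restricted closure of its left-hand side across the fragments still reaches the right-hand side; the remaining FDs each lie inside some fragment. All dependencies are preserved.

lossless and dependency-preserving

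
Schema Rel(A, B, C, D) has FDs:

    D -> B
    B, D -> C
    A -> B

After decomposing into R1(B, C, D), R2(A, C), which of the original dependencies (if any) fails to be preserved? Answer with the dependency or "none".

A -> B

Check A → B: no single fragment contains all of {A, B}, and the restricted closure of {A} across the fragments never reaches {B}.
D → B is preserved.
B, D → C is preserved.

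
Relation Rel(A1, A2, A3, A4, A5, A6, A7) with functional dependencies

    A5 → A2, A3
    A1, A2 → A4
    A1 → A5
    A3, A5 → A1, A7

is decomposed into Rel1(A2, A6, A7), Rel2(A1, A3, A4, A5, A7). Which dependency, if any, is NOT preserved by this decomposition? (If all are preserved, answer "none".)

A5 → A2, A3

Check A5 → A2, A3: no single fragment contains all of {A2, A3, A5}, and the restricted closure of {A5} across the fragments never reaches {A2, A3}.
A1, A2 → A4 is preserved.
A1 → A5 is preserved.
A3, A5 → A1, A7 is preserved.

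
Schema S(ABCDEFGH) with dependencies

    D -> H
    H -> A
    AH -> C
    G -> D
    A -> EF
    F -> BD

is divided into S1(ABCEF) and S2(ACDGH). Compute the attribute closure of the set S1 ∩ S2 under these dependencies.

S1 ∩ S2 = {AC}.
A → EF applies, adding EF
F → BD applies, adding BD
D → H applies, adding H
Closure: {ABCDEFH}.

ABCDEFH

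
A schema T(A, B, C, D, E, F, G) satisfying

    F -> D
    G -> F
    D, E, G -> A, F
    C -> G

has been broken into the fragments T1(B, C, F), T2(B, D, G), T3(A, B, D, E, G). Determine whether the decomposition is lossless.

No

Chase test. Columns are A, B, C, D, E, F, G; row i has aⱼ where attribute j ∈ Ti, else bᵢⱼ.
Initial tableau (one row per fragment):
  row 1: b11 a2 a3 b14 b15 a6 b17
  row 2: b21 a2 b23 a4 b25 b26 a7
  row 3: a1 a2 b33 a4 a5 b36 a7
Rows 2 and 3 agree on G; apply G→F and equate their F entries.
No row becomes fully distinguished — the join is lossy.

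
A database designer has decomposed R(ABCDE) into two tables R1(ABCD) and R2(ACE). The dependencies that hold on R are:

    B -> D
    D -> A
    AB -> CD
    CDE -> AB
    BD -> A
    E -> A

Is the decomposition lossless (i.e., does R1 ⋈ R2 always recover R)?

No

Common attributes: R1 ∩ R2 = {AC}.
No dependency enlarges {AC}, so (AC)⁺ = {AC}.
The closure contains neither all of R1 = {ABCD} nor all of R2 = {ACE}, so the common attributes are not a superkey of either fragment. The join is lossy.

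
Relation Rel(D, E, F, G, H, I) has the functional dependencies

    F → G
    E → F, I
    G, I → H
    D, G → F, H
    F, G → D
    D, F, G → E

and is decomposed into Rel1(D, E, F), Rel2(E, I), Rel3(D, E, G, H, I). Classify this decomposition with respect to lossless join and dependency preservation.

Lossless test (chase): Rows 1 and 2 agree on E; apply E→F, I and equate their F, I entries. Rows 1 and 3 agree on E; apply E→F, I and equate their F, I entries. Rows 1 and 2 agree on F; apply F→G and equate their G entries. Rows 1 and 3 agree on F; apply F→G and equate their G entries. Rows 1 and 2 agree on G, I; apply G, I→H and equate their H entries. Rows 1 and 3 agree on G, I; apply G, I→H and equate their H entries. Rows 1 and 2 agree on F, G; apply F, G→D and equate their D entries. Row 1 is now all distinguished symbols — the join is lossless.
Dependency preservation: F → G; E → F, I; D, G → F, H; F, G → D; D, F, G → E are not contained in any single fragment, but the restricted closure of each left-hand side across the fragments still reaches the right-hand side; the remaining FDs each lie inside some fragment. All dependencies are preserved.

lossless and dependency-preserving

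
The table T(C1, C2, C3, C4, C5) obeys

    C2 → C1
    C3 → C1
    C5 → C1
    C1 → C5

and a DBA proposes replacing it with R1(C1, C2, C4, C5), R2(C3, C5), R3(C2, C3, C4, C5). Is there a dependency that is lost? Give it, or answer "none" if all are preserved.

C2 → C1 lies within R1.
C3 → C1: restricted closure across fragments reaches C1.
C5 → C1 lies within R1.
C1 → C5 lies within R1.
Every dependency is enforceable on the fragments, so the decomposition is dependency-preserving.

none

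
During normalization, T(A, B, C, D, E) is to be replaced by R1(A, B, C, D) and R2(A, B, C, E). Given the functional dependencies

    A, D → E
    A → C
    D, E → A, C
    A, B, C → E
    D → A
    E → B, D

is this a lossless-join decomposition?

Common attributes: R1 ∩ R2 = {A, B, C}.
Closure of {A, B, C}: A, B, C → E applies, adding E; E → B, D applies, adding D. So (A, B, C)⁺ = {A, B, C, D, E}.
This closure contains every attribute of R1, so R1 ∩ R2 → R1. The join is lossless.

Yes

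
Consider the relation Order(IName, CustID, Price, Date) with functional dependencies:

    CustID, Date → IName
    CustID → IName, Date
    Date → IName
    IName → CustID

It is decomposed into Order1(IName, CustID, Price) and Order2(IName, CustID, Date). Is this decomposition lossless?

Common attributes: Order1 ∩ Order2 = {IName, CustID}.
Closure of {IName, CustID}: CustID → IName, Date applies, adding Date. So (IName, CustID)⁺ = {IName, CustID, Date}.
This closure contains every attribute of Order2, so Order1 ∩ Order2 → Order2. The join is lossless.

Yes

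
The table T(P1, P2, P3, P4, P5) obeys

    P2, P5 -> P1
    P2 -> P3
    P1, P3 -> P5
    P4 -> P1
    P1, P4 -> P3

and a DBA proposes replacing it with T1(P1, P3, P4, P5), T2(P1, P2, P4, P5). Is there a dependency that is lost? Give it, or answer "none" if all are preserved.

P2 -> P3

Check P2 → P3: no single fragment contains all of {P2, P3}, and the restricted closure of {P2} across the fragments never reaches {P3}.
P2, P5 → P1 is preserved.
P1, P3 → P5 is preserved.
P4 → P1 is preserved.
P1, P4 → P3 is preserved.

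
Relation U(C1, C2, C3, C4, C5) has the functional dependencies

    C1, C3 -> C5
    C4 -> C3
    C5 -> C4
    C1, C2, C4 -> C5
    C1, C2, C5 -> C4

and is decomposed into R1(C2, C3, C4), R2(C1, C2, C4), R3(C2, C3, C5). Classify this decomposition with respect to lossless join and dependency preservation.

lossy and not dependency-preserving

Lossless test (chase): Rows 1 and 2 agree on C4; apply C4→C3 and equate their C3 entries. No row becomes fully distinguished — the join is lossy.
Dependency preservation: the restricted closure of {C1, C3} across the fragments never reaches {C5}, so C1, C3 → C5 cannot be enforced without a join — not preserved.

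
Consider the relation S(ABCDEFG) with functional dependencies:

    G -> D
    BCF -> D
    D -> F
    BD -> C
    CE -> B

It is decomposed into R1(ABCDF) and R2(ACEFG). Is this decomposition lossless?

Common attributes: R1 ∩ R2 = {ACF}.
No dependency enlarges {ACF}, so (ACF)⁺ = {ACF}.
The closure contains neither all of R1 = {ABCDF} nor all of R2 = {ACEFG}, so the common attributes are not a superkey of either fragment. The join is lossy.

No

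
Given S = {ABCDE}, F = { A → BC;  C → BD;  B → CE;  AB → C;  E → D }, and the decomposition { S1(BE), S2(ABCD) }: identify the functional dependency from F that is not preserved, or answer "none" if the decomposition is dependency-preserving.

Check E → D: no single fragment contains all of {DE}, and the restricted closure of {E} across the fragments never reaches {D}.
A → BC is preserved.
C → BD is preserved.
B → CE is preserved.
AB → C is preserved.

E → D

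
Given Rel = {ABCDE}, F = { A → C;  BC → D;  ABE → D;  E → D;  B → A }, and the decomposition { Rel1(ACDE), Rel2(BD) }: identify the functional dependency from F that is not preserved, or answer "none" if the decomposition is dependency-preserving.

Check B → A: no single fragment contains all of {AB}, and the restricted closure of {B} across the fragments never reaches {A}.
A → C is preserved.
BC → D is preserved.
ABE → D is preserved.
E → D is preserved.

B → A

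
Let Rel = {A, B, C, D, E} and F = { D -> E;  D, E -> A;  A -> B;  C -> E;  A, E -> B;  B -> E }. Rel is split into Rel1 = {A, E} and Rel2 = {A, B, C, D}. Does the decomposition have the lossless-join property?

Yes

Common attributes: Rel1 ∩ Rel2 = {A}.
Closure of {A}: A → B applies, adding B; B → E applies, adding E. So (A)⁺ = {A, B, E}.
This closure contains every attribute of Rel1, so Rel1 ∩ Rel2 → Rel1. The join is lossless.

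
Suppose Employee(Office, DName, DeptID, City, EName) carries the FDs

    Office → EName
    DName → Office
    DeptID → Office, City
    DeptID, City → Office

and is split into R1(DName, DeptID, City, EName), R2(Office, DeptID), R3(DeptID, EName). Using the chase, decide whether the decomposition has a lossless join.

Yes

Chase test. Columns are Office, DName, DeptID, City, EName; row i has aⱼ where attribute j ∈ Ri, else bᵢⱼ.
Initial tableau (one row per fragment):
  row 1: b11 a2 a3 a4 a5
  row 2: a1 b22 a3 b24 b25
  row 3: b31 b32 a3 b34 a5
Rows 1 and 2 agree on DeptID; apply DeptID→Office, City and equate their Office, City entries.
Rows 1 and 3 agree on DeptID; apply DeptID→Office, City and equate their Office, City entries.
Rows 1 and 2 agree on Office; apply Office→EName and equate their EName entries.
Row 1 is now all distinguished symbols — the join is lossless.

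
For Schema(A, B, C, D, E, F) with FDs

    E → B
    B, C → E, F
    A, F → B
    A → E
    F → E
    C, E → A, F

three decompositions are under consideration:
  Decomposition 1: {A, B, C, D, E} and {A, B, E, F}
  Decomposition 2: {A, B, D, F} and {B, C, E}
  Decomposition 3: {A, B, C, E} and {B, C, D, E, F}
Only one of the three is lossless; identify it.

Decomposition 3

Decomposition 1: common = {A, B, E}, closure = {A, B, E} → lossy.
Decomposition 2: common = {B}, closure = {B} → lossy.
Decomposition 3: common = {B, C, E}, closure = {A, B, C, E, F} → lossless.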